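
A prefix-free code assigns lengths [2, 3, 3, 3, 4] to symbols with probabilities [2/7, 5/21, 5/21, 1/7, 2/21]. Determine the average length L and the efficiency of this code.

Average length L = Σ p_i × l_i = 2.8095 bits
Entropy H = 2.2264 bits
Efficiency η = H/L × 100% = 79.25%


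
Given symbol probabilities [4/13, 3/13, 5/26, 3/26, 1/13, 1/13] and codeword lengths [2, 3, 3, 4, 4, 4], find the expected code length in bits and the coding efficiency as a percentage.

Average length L = Σ p_i × l_i = 2.9615 bits
Entropy H = 2.3976 bits
Efficiency η = H/L × 100% = 80.96%


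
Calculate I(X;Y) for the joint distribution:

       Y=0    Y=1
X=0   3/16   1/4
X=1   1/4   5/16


H(X) = 0.9887, H(Y) = 0.9887, H(X,Y) = 1.9772
I(X;Y) = H(X) + H(Y) - H(X,Y) = 0.0002 bits


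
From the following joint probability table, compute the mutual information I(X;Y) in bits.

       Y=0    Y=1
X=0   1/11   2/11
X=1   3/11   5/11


H(X) = 0.8454, H(Y) = 0.9457, H(X,Y) = 1.7899
I(X;Y) = H(X) + H(Y) - H(X,Y) = 0.0011 bits


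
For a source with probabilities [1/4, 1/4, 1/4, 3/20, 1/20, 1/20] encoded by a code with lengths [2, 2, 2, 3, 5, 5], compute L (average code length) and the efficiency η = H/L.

Average length L = Σ p_i × l_i = 2.4500 bits
Entropy H = 2.3427 bits
Efficiency η = H/L × 100% = 95.62%


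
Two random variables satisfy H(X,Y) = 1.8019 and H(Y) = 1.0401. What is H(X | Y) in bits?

Chain rule: H(X,Y) = H(X|Y) + H(Y)
H(X|Y) = H(X,Y) - H(Y) = 1.8019 - 1.0401 = 0.7618 bits


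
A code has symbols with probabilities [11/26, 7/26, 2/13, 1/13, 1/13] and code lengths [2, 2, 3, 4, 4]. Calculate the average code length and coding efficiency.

Average length L = Σ p_i × l_i = 2.4615 bits
Entropy H = 2.0195 bits
Efficiency η = H/L × 100% = 82.04%


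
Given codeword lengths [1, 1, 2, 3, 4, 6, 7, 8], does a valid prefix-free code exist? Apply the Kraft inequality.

Kraft inequality: Σ 2^(-l_i) ≤ 1 for prefix-free code
Calculating: 2^(-1) + 2^(-1) + 2^(-2) + 2^(-3) + 2^(-4) + 2^(-6) + 2^(-7) + 2^(-8)
= 0.5 + 0.5 + 0.25 + 0.125 + 0.0625 + 0.015625 + 0.0078125 + 0.00390625
= 1.4648
Since 1.4648 > 1, prefix-free code does not exist


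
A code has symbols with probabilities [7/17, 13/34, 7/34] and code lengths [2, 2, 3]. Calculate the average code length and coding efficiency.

Average length L = Σ p_i × l_i = 2.2059 bits
Entropy H = 1.5269 bits
Efficiency η = H/L × 100% = 69.22%


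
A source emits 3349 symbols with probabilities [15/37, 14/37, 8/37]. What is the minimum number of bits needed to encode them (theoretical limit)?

Entropy H = 1.5363 bits/symbol
Minimum bits = H × n = 1.5363 × 3349
= 5145.10 bits


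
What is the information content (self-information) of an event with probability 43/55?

Information content I(x) = -log₂(p(x))
I = -log₂(43/55) = -log₂(0.7818)
I = 0.3551 bits


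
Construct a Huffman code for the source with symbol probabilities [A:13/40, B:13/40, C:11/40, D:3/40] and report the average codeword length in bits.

Huffman tree construction:
Combine smallest probabilities repeatedly
Resulting codes:
  A: 10 (length 2)
  B: 11 (length 2)
  C: 01 (length 2)
  D: 00 (length 2)
Average length = Σ p(s) × length(s) = 2.0000 bits


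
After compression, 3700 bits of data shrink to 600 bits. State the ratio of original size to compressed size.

Compression ratio = Original / Compressed
= 3700 / 600 = 6.17:1


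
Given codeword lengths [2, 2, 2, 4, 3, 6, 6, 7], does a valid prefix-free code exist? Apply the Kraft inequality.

Kraft inequality: Σ 2^(-l_i) ≤ 1 for prefix-free code
Calculating: 2^(-2) + 2^(-2) + 2^(-2) + 2^(-4) + 2^(-3) + 2^(-6) + 2^(-6) + 2^(-7)
= 0.25 + 0.25 + 0.25 + 0.0625 + 0.125 + 0.015625 + 0.015625 + 0.0078125
= 0.9766
Since 0.9766 ≤ 1, prefix-free code exists


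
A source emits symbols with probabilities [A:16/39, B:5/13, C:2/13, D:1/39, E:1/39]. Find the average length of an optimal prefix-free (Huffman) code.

Huffman tree construction:
Combine smallest probabilities repeatedly
Resulting codes:
  A: 0 (length 1)
  B: 11 (length 2)
  C: 101 (length 3)
  D: 1000 (length 4)
  E: 1001 (length 4)
Average length = Σ p(s) × length(s) = 1.8462 bits


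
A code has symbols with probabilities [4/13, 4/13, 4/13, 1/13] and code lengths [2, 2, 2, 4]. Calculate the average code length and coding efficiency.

Average length L = Σ p_i × l_i = 2.1538 bits
Entropy H = 1.8543 bits
Efficiency η = H/L × 100% = 86.09%


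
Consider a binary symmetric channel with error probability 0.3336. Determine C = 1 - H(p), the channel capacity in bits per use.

For BSC with error probability p:
C = 1 - H(p) where H(p) is binary entropy
H(0.3336) = -0.3336 × log₂(0.3336) - 0.6664 × log₂(0.6664)
H(p) = 0.9186
C = 1 - 0.9186 = 0.0814 bits/use


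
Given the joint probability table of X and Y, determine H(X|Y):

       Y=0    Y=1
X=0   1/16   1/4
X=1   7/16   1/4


H(X|Y) = Σ_y p(y) H(X|Y=y)
  p(Y=0) = 1/2, H(X|Y=0) = 0.5436
  p(Y=1) = 1/2, H(X|Y=1) = 1.0000
H(X|Y) = 0.5000×0.5436 + 0.5000×1.0000 = 0.7718 bits


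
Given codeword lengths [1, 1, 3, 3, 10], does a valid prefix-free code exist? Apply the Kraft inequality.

Kraft inequality: Σ 2^(-l_i) ≤ 1 for prefix-free code
Calculating: 2^(-1) + 2^(-1) + 2^(-3) + 2^(-3) + 2^(-10)
= 0.5 + 0.5 + 0.125 + 0.125 + 0.0009765625
= 1.2510
Since 1.2510 > 1, prefix-free code does not exist


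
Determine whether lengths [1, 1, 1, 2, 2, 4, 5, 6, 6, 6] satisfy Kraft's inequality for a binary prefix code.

Kraft inequality: Σ 2^(-l_i) ≤ 1 for prefix-free code
Calculating: 2^(-1) + 2^(-1) + 2^(-1) + 2^(-2) + 2^(-2) + 2^(-4) + 2^(-5) + 2^(-6) + 2^(-6) + 2^(-6)
= 0.5 + 0.5 + 0.5 + 0.25 + 0.25 + 0.0625 + 0.03125 + 0.015625 + 0.015625 + 0.015625
= 2.1406
Since 2.1406 > 1, prefix-free code does not exist


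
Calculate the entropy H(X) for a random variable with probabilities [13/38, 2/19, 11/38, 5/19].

H(X) = -Σ p(x) log₂ p(x)
  -13/38 × log₂(13/38) = 0.5294
  -2/19 × log₂(2/19) = 0.3419
  -11/38 × log₂(11/38) = 0.5177
  -5/19 × log₂(5/19) = 0.5068
H(X) = 1.8959 bits


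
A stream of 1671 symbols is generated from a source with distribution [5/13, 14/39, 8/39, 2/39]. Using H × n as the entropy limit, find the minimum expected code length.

Entropy H = 1.7493 bits/symbol
Minimum bits = H × n = 1.7493 × 1671
= 2923.15 bits


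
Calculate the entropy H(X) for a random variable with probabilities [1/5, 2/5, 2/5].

H(X) = -Σ p(x) log₂ p(x)
  -1/5 × log₂(1/5) = 0.4644
  -2/5 × log₂(2/5) = 0.5288
  -2/5 × log₂(2/5) = 0.5288
H(X) = 1.5219 bits


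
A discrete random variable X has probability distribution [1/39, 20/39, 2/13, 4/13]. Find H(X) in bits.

H(X) = -Σ p(x) log₂ p(x)
  -1/39 × log₂(1/39) = 0.1355
  -20/39 × log₂(20/39) = 0.4941
  -2/13 × log₂(2/13) = 0.4155
  -4/13 × log₂(4/13) = 0.5232
H(X) = 1.5683 bits


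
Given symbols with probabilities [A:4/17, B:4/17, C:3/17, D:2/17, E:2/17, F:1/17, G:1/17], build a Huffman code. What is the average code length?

Huffman tree construction:
Combine smallest probabilities repeatedly
Resulting codes:
  A: 00 (length 2)
  B: 01 (length 2)
  C: 111 (length 3)
  D: 100 (length 3)
  E: 101 (length 3)
  F: 1100 (length 4)
  G: 1101 (length 4)
Average length = Σ p(s) × length(s) = 2.6471 bits


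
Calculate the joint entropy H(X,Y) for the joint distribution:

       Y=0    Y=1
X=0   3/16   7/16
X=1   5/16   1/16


H(X,Y) = -Σ p(x,y) log₂ p(x,y)
  p(0,0)=3/16: -0.1875 × log₂(0.1875) = 0.4528
  p(0,1)=7/16: -0.4375 × log₂(0.4375) = 0.5218
  p(1,0)=5/16: -0.3125 × log₂(0.3125) = 0.5244
  p(1,1)=1/16: -0.0625 × log₂(0.0625) = 0.2500
H(X,Y) = 1.7490 bits


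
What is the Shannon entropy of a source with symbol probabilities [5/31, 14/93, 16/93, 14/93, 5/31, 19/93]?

H(X) = -Σ p(x) log₂ p(x)
  -5/31 × log₂(5/31) = 0.4246
  -14/93 × log₂(14/93) = 0.4112
  -16/93 × log₂(16/93) = 0.4368
  -14/93 × log₂(14/93) = 0.4112
  -5/31 × log₂(5/31) = 0.4246
  -19/93 × log₂(19/93) = 0.4681
H(X) = 2.5765 bits


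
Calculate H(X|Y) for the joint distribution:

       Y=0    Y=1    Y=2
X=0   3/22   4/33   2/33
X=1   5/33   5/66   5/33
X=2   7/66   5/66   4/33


H(X|Y) = Σ_y p(y) H(X|Y=y)
  p(Y=0) = 13/33, H(X|Y=0) = 1.5697
  p(Y=1) = 3/11, H(X|Y=1) = 1.5466
  p(Y=2) = 1/3, H(X|Y=2) = 1.4949
H(X|Y) = 0.3939×1.5697 + 0.2727×1.5466 + 0.3333×1.4949 = 1.5385 bits


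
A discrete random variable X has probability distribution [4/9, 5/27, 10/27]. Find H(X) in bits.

H(X) = -Σ p(x) log₂ p(x)
  -4/9 × log₂(4/9) = 0.5200
  -5/27 × log₂(5/27) = 0.4505
  -10/27 × log₂(10/27) = 0.5307
H(X) = 1.5012 bits


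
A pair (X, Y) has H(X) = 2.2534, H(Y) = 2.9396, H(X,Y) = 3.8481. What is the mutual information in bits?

I(X;Y) = H(X) + H(Y) - H(X,Y)
I(X;Y) = 2.2534 + 2.9396 - 3.8481 = 1.3449 bits


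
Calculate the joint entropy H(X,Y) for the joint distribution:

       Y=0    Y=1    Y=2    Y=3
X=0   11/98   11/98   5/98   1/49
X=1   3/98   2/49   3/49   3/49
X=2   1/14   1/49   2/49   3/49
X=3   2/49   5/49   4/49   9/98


H(X,Y) = -Σ p(x,y) log₂ p(x,y)
  p(0,0)=11/98: -0.1122 × log₂(0.1122) = 0.3542
  p(0,1)=11/98: -0.1122 × log₂(0.1122) = 0.3542
  p(0,2)=5/98: -0.0510 × log₂(0.0510) = 0.2190
  p(0,3)=1/49: -0.0204 × log₂(0.0204) = 0.1146
  p(1,0)=3/98: -0.0306 × log₂(0.0306) = 0.1540
  p(1,1)=2/49: -0.0408 × log₂(0.0408) = 0.1884
  p(1,2)=3/49: -0.0612 × log₂(0.0612) = 0.2467
  p(1,3)=3/49: -0.0612 × log₂(0.0612) = 0.2467
  p(2,0)=1/14: -0.0714 × log₂(0.0714) = 0.2720
  p(2,1)=1/49: -0.0204 × log₂(0.0204) = 0.1146
  p(2,2)=2/49: -0.0408 × log₂(0.0408) = 0.1884
  p(2,3)=3/49: -0.0612 × log₂(0.0612) = 0.2467
  p(3,0)=2/49: -0.0408 × log₂(0.0408) = 0.1884
  p(3,1)=5/49: -0.1020 × log₂(0.1020) = 0.3360
  p(3,2)=4/49: -0.0816 × log₂(0.0816) = 0.2951
  p(3,3)=9/98: -0.0918 × log₂(0.0918) = 0.3164
H(X,Y) = 3.8351 bits


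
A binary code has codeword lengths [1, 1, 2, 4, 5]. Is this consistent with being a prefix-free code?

Kraft inequality: Σ 2^(-l_i) ≤ 1 for prefix-free code
Calculating: 2^(-1) + 2^(-1) + 2^(-2) + 2^(-4) + 2^(-5)
= 0.5 + 0.5 + 0.25 + 0.0625 + 0.03125
= 1.3438
Since 1.3438 > 1, prefix-free code does not exist


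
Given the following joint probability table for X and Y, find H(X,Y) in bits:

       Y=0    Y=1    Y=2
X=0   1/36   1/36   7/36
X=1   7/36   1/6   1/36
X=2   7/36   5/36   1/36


H(X,Y) = -Σ p(x,y) log₂ p(x,y)
  p(0,0)=1/36: -0.0278 × log₂(0.0278) = 0.1436
  p(0,1)=1/36: -0.0278 × log₂(0.0278) = 0.1436
  p(0,2)=7/36: -0.1944 × log₂(0.1944) = 0.4594
  p(1,0)=7/36: -0.1944 × log₂(0.1944) = 0.4594
  p(1,1)=1/6: -0.1667 × log₂(0.1667) = 0.4308
  p(1,2)=1/36: -0.0278 × log₂(0.0278) = 0.1436
  p(2,0)=7/36: -0.1944 × log₂(0.1944) = 0.4594
  p(2,1)=5/36: -0.1389 × log₂(0.1389) = 0.3956
  p(2,2)=1/36: -0.0278 × log₂(0.0278) = 0.1436
H(X,Y) = 2.7790 bits


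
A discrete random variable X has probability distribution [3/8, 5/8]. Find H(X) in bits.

H(X) = -Σ p(x) log₂ p(x)
  -3/8 × log₂(3/8) = 0.5306
  -5/8 × log₂(5/8) = 0.4238
H(X) = 0.9544 bits


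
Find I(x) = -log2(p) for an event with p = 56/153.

Information content I(x) = -log₂(p(x))
I = -log₂(56/153) = -log₂(0.3660)
I = 1.4500 bits


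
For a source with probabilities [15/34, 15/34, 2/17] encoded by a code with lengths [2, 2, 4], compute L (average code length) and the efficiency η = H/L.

Average length L = Σ p_i × l_i = 2.2353 bits
Entropy H = 1.4049 bits
Efficiency η = H/L × 100% = 62.85%


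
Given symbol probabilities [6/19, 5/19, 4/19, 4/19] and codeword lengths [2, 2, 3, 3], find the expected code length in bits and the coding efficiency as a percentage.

Average length L = Σ p_i × l_i = 2.4211 bits
Entropy H = 1.9785 bits
Efficiency η = H/L × 100% = 81.72%


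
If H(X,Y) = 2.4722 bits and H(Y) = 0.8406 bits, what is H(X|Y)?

Chain rule: H(X,Y) = H(X|Y) + H(Y)
H(X|Y) = H(X,Y) - H(Y) = 2.4722 - 0.8406 = 1.6316 bits


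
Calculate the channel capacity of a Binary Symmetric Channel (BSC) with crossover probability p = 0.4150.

For BSC with error probability p:
C = 1 - H(p) where H(p) is binary entropy
H(0.4150) = -0.4150 × log₂(0.4150) - 0.5850 × log₂(0.5850)
H(p) = 0.9791
C = 1 - 0.9791 = 0.0209 bits/use


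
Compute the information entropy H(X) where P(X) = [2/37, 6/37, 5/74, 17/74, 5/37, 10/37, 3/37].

H(X) = -Σ p(x) log₂ p(x)
  -2/37 × log₂(2/37) = 0.2275
  -6/37 × log₂(6/37) = 0.4256
  -5/74 × log₂(5/74) = 0.2627
  -17/74 × log₂(17/74) = 0.4875
  -5/37 × log₂(5/37) = 0.3902
  -10/37 × log₂(10/37) = 0.5101
  -3/37 × log₂(3/37) = 0.2939
H(X) = 2.5975 bits


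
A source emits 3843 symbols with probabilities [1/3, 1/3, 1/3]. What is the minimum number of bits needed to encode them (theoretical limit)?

Entropy H = 1.5850 bits/symbol
Minimum bits = H × n = 1.5850 × 3843
= 6091.01 bits


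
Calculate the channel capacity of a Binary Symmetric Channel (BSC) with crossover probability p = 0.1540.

For BSC with error probability p:
C = 1 - H(p) where H(p) is binary entropy
H(0.1540) = -0.1540 × log₂(0.1540) - 0.8460 × log₂(0.8460)
H(p) = 0.6198
C = 1 - 0.6198 = 0.3802 bits/use


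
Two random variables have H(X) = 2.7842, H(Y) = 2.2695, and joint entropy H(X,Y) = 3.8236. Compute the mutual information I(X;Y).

I(X;Y) = H(X) + H(Y) - H(X,Y)
I(X;Y) = 2.7842 + 2.2695 - 3.8236 = 1.2301 bits


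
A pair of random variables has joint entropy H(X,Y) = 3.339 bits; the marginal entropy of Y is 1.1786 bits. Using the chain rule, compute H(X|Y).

Chain rule: H(X,Y) = H(X|Y) + H(Y)
H(X|Y) = H(X,Y) - H(Y) = 3.339 - 1.1786 = 2.1604 bits


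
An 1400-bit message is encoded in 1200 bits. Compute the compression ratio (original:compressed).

Compression ratio = Original / Compressed
= 1400 / 1200 = 1.17:1


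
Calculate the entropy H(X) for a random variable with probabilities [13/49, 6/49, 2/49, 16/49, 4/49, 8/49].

H(X) = -Σ p(x) log₂ p(x)
  -13/49 × log₂(13/49) = 0.5079
  -6/49 × log₂(6/49) = 0.3710
  -2/49 × log₂(2/49) = 0.1884
  -16/49 × log₂(16/49) = 0.5273
  -4/49 × log₂(4/49) = 0.2951
  -8/49 × log₂(8/49) = 0.4269
H(X) = 2.3164 bits


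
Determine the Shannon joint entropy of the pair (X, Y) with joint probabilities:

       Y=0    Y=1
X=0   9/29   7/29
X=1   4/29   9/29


H(X,Y) = -Σ p(x,y) log₂ p(x,y)
  p(0,0)=9/29: -0.3103 × log₂(0.3103) = 0.5239
  p(0,1)=7/29: -0.2414 × log₂(0.2414) = 0.4950
  p(1,0)=4/29: -0.1379 × log₂(0.1379) = 0.3942
  p(1,1)=9/29: -0.3103 × log₂(0.3103) = 0.5239
H(X,Y) = 1.9369 bits


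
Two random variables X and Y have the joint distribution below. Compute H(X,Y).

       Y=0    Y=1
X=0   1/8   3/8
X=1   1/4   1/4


H(X,Y) = -Σ p(x,y) log₂ p(x,y)
  p(0,0)=1/8: -0.1250 × log₂(0.1250) = 0.3750
  p(0,1)=3/8: -0.3750 × log₂(0.3750) = 0.5306
  p(1,0)=1/4: -0.2500 × log₂(0.2500) = 0.5000
  p(1,1)=1/4: -0.2500 × log₂(0.2500) = 0.5000
H(X,Y) = 1.9056 bits


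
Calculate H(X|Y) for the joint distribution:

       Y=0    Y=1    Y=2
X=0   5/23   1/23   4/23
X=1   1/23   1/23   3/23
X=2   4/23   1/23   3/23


H(X|Y) = Σ_y p(y) H(X|Y=y)
  p(Y=0) = 10/23, H(X|Y=0) = 1.3610
  p(Y=1) = 3/23, H(X|Y=1) = 1.5850
  p(Y=2) = 10/23, H(X|Y=2) = 1.5710
H(X|Y) = 0.4348×1.3610 + 0.1304×1.5850 + 0.4348×1.5710 = 1.4815 bits


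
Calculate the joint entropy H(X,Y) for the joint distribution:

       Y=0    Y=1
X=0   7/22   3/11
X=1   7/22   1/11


H(X,Y) = -Σ p(x,y) log₂ p(x,y)
  p(0,0)=7/22: -0.3182 × log₂(0.3182) = 0.5257
  p(0,1)=3/11: -0.2727 × log₂(0.2727) = 0.5112
  p(1,0)=7/22: -0.3182 × log₂(0.3182) = 0.5257
  p(1,1)=1/11: -0.0909 × log₂(0.0909) = 0.3145
H(X,Y) = 1.8770 bits


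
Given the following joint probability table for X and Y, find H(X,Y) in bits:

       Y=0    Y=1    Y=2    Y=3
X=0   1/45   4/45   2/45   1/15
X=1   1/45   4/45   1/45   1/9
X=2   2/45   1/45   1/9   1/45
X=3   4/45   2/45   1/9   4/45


H(X,Y) = -Σ p(x,y) log₂ p(x,y)
  p(0,0)=1/45: -0.0222 × log₂(0.0222) = 0.1220
  p(0,1)=4/45: -0.0889 × log₂(0.0889) = 0.3104
  p(0,2)=2/45: -0.0444 × log₂(0.0444) = 0.1996
  p(0,3)=1/15: -0.0667 × log₂(0.0667) = 0.2605
  p(1,0)=1/45: -0.0222 × log₂(0.0222) = 0.1220
  p(1,1)=4/45: -0.0889 × log₂(0.0889) = 0.3104
  p(1,2)=1/45: -0.0222 × log₂(0.0222) = 0.1220
  p(1,3)=1/9: -0.1111 × log₂(0.1111) = 0.3522
  p(2,0)=2/45: -0.0444 × log₂(0.0444) = 0.1996
  p(2,1)=1/45: -0.0222 × log₂(0.0222) = 0.1220
  p(2,2)=1/9: -0.1111 × log₂(0.1111) = 0.3522
  p(2,3)=1/45: -0.0222 × log₂(0.0222) = 0.1220
  p(3,0)=4/45: -0.0889 × log₂(0.0889) = 0.3104
  p(3,1)=2/45: -0.0444 × log₂(0.0444) = 0.1996
  p(3,2)=1/9: -0.1111 × log₂(0.1111) = 0.3522
  p(3,3)=4/45: -0.0889 × log₂(0.0889) = 0.3104
H(X,Y) = 3.7678 bits


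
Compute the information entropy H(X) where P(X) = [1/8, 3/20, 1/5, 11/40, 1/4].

H(X) = -Σ p(x) log₂ p(x)
  -1/8 × log₂(1/8) = 0.3750
  -3/20 × log₂(3/20) = 0.4105
  -1/5 × log₂(1/5) = 0.4644
  -11/40 × log₂(11/40) = 0.5122
  -1/4 × log₂(1/4) = 0.5000
H(X) = 2.2621 bits


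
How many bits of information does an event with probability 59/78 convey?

Information content I(x) = -log₂(p(x))
I = -log₂(59/78) = -log₂(0.7564)
I = 0.4028 bits


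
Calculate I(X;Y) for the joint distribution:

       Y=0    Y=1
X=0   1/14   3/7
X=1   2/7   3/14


H(X) = 1.0000, H(Y) = 0.9403, H(X,Y) = 1.7885
I(X;Y) = H(X) + H(Y) - H(X,Y) = 0.1518 bits


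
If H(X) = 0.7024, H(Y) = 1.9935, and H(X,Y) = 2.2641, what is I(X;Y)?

I(X;Y) = H(X) + H(Y) - H(X,Y)
I(X;Y) = 0.7024 + 1.9935 - 2.2641 = 0.4318 bits


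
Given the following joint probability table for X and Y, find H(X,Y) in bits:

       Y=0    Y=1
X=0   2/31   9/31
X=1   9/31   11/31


H(X,Y) = -Σ p(x,y) log₂ p(x,y)
  p(0,0)=2/31: -0.0645 × log₂(0.0645) = 0.2551
  p(0,1)=9/31: -0.2903 × log₂(0.2903) = 0.5180
  p(1,0)=9/31: -0.2903 × log₂(0.2903) = 0.5180
  p(1,1)=11/31: -0.3548 × log₂(0.3548) = 0.5304
H(X,Y) = 1.8215 bits


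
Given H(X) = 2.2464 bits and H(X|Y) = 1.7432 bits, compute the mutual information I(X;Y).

I(X;Y) = H(X) - H(X|Y)
I(X;Y) = 2.2464 - 1.7432 = 0.5032 bits


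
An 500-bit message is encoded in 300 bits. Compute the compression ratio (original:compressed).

Compression ratio = Original / Compressed
= 500 / 300 = 1.67:1


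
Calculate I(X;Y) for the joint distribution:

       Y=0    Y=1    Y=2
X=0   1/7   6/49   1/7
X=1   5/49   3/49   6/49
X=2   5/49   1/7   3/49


H(X) = 1.5669, H(Y) = 1.5844, H(X,Y) = 3.1106
I(X;Y) = H(X) + H(Y) - H(X,Y) = 0.0407 bits


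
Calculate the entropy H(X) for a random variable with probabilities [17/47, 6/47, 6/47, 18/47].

H(X) = -Σ p(x) log₂ p(x)
  -17/47 × log₂(17/47) = 0.5307
  -6/47 × log₂(6/47) = 0.3791
  -6/47 × log₂(6/47) = 0.3791
  -18/47 × log₂(18/47) = 0.5303
H(X) = 1.8192 bits


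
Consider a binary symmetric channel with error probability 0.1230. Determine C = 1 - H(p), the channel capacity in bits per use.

For BSC with error probability p:
C = 1 - H(p) where H(p) is binary entropy
H(0.1230) = -0.1230 × log₂(0.1230) - 0.8770 × log₂(0.8770)
H(p) = 0.5379
C = 1 - 0.5379 = 0.4621 bits/use


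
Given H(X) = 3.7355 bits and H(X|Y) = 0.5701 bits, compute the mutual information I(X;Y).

I(X;Y) = H(X) - H(X|Y)
I(X;Y) = 3.7355 - 0.5701 = 3.1654 bits


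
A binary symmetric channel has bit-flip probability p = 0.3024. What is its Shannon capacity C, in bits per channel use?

For BSC with error probability p:
C = 1 - H(p) where H(p) is binary entropy
H(0.3024) = -0.3024 × log₂(0.3024) - 0.6976 × log₂(0.6976)
H(p) = 0.8842
C = 1 - 0.8842 = 0.1158 bits/use


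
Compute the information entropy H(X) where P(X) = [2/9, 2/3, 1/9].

H(X) = -Σ p(x) log₂ p(x)
  -2/9 × log₂(2/9) = 0.4822
  -2/3 × log₂(2/3) = 0.3900
  -1/9 × log₂(1/9) = 0.3522
H(X) = 1.2244 bits


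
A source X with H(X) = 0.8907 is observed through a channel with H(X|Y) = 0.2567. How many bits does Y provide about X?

I(X;Y) = H(X) - H(X|Y)
I(X;Y) = 0.8907 - 0.2567 = 0.634 bits


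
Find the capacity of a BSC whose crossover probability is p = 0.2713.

For BSC with error probability p:
C = 1 - H(p) where H(p) is binary entropy
H(0.2713) = -0.2713 × log₂(0.2713) - 0.7287 × log₂(0.7287)
H(p) = 0.8433
C = 1 - 0.8433 = 0.1567 bits/use


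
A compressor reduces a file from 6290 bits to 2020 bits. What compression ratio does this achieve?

Compression ratio = Original / Compressed
= 6290 / 2020 = 3.11:1


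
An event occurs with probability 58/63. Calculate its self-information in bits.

Information content I(x) = -log₂(p(x))
I = -log₂(58/63) = -log₂(0.9206)
I = 0.1193 bits


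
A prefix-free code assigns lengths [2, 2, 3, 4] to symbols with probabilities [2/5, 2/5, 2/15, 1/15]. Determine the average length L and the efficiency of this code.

Average length L = Σ p_i × l_i = 2.2667 bits
Entropy H = 1.7056 bits
Efficiency η = H/L × 100% = 75.25%


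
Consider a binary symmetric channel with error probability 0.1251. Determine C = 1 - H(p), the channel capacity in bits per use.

For BSC with error probability p:
C = 1 - H(p) where H(p) is binary entropy
H(0.1251) = -0.1251 × log₂(0.1251) - 0.8749 × log₂(0.8749)
H(p) = 0.5438
C = 1 - 0.5438 = 0.4562 bits/use


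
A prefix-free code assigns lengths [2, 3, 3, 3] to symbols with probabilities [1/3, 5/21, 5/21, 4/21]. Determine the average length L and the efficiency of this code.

Average length L = Σ p_i × l_i = 2.6667 bits
Entropy H = 1.9699 bits
Efficiency η = H/L × 100% = 73.87%


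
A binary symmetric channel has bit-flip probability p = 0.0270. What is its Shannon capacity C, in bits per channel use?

For BSC with error probability p:
C = 1 - H(p) where H(p) is binary entropy
H(0.0270) = -0.0270 × log₂(0.0270) - 0.9730 × log₂(0.9730)
H(p) = 0.1791
C = 1 - 0.1791 = 0.8209 bits/use


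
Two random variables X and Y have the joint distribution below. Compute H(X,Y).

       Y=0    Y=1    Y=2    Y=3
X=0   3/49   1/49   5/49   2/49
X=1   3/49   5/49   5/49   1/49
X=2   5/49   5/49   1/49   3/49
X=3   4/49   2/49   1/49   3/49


H(X,Y) = -Σ p(x,y) log₂ p(x,y)
  p(0,0)=3/49: -0.0612 × log₂(0.0612) = 0.2467
  p(0,1)=1/49: -0.0204 × log₂(0.0204) = 0.1146
  p(0,2)=5/49: -0.1020 × log₂(0.1020) = 0.3360
  p(0,3)=2/49: -0.0408 × log₂(0.0408) = 0.1884
  p(1,0)=3/49: -0.0612 × log₂(0.0612) = 0.2467
  p(1,1)=5/49: -0.1020 × log₂(0.1020) = 0.3360
  p(1,2)=5/49: -0.1020 × log₂(0.1020) = 0.3360
  p(1,3)=1/49: -0.0204 × log₂(0.0204) = 0.1146
  p(2,0)=5/49: -0.1020 × log₂(0.1020) = 0.3360
  p(2,1)=5/49: -0.1020 × log₂(0.1020) = 0.3360
  p(2,2)=1/49: -0.0204 × log₂(0.0204) = 0.1146
  p(2,3)=3/49: -0.0612 × log₂(0.0612) = 0.2467
  p(3,0)=4/49: -0.0816 × log₂(0.0816) = 0.2951
  p(3,1)=2/49: -0.0408 × log₂(0.0408) = 0.1884
  p(3,2)=1/49: -0.0204 × log₂(0.0204) = 0.1146
  p(3,3)=3/49: -0.0612 × log₂(0.0612) = 0.2467
H(X,Y) = 3.7970 bits


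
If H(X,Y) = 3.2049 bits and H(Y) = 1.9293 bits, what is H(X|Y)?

Chain rule: H(X,Y) = H(X|Y) + H(Y)
H(X|Y) = H(X,Y) - H(Y) = 3.2049 - 1.9293 = 1.2756 bits


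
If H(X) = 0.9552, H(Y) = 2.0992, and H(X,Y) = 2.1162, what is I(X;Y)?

I(X;Y) = H(X) + H(Y) - H(X,Y)
I(X;Y) = 0.9552 + 2.0992 - 2.1162 = 0.9382 bits


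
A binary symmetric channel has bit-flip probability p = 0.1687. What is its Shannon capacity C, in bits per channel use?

For BSC with error probability p:
C = 1 - H(p) where H(p) is binary entropy
H(0.1687) = -0.1687 × log₂(0.1687) - 0.8313 × log₂(0.8313)
H(p) = 0.6547
C = 1 - 0.6547 = 0.3453 bits/use


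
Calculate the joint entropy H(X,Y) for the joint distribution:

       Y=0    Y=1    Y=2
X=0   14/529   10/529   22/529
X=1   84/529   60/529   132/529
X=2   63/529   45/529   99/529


H(X,Y) = -Σ p(x,y) log₂ p(x,y)
  p(0,0)=14/529: -0.0265 × log₂(0.0265) = 0.1387
  p(0,1)=10/529: -0.0189 × log₂(0.0189) = 0.1082
  p(0,2)=22/529: -0.0416 × log₂(0.0416) = 0.1908
  p(1,0)=84/529: -0.1588 × log₂(0.1588) = 0.4216
  p(1,1)=60/529: -0.1134 × log₂(0.1134) = 0.3562
  p(1,2)=132/529: -0.2495 × log₂(0.2495) = 0.4997
  p(2,0)=63/529: -0.1191 × log₂(0.1191) = 0.3656
  p(2,1)=45/529: -0.0851 × log₂(0.0851) = 0.3024
  p(2,2)=99/529: -0.1871 × log₂(0.1871) = 0.4525
H(X,Y) = 2.8357 bits


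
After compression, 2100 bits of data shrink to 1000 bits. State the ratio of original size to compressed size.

Compression ratio = Original / Compressed
= 2100 / 1000 = 2.10:1


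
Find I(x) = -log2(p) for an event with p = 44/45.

Information content I(x) = -log₂(p(x))
I = -log₂(44/45) = -log₂(0.9778)
I = 0.0324 bits


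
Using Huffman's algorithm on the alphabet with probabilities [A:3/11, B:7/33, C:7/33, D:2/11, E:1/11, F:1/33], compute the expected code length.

Huffman tree construction:
Combine smallest probabilities repeatedly
Resulting codes:
  A: 10 (length 2)
  B: 00 (length 2)
  C: 01 (length 2)
  D: 111 (length 3)
  E: 1101 (length 4)
  F: 1100 (length 4)
Average length = Σ p(s) × length(s) = 2.4242 bits


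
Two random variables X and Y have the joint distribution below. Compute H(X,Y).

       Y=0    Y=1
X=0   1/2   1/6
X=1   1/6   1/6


H(X,Y) = -Σ p(x,y) log₂ p(x,y)
  p(0,0)=1/2: -0.5000 × log₂(0.5000) = 0.5000
  p(0,1)=1/6: -0.1667 × log₂(0.1667) = 0.4308
  p(1,0)=1/6: -0.1667 × log₂(0.1667) = 0.4308
  p(1,1)=1/6: -0.1667 × log₂(0.1667) = 0.4308
H(X,Y) = 1.7925 bits


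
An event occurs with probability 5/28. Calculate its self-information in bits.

Information content I(x) = -log₂(p(x))
I = -log₂(5/28) = -log₂(0.1786)
I = 2.4854 bits


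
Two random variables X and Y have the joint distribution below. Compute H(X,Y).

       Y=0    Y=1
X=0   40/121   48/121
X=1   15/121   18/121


H(X,Y) = -Σ p(x,y) log₂ p(x,y)
  p(0,0)=40/121: -0.3306 × log₂(0.3306) = 0.5279
  p(0,1)=48/121: -0.3967 × log₂(0.3967) = 0.5292
  p(1,0)=15/121: -0.1240 × log₂(0.1240) = 0.3734
  p(1,1)=18/121: -0.1488 × log₂(0.1488) = 0.4089
H(X,Y) = 1.8394 bits


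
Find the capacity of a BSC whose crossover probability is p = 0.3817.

For BSC with error probability p:
C = 1 - H(p) where H(p) is binary entropy
H(0.3817) = -0.3817 × log₂(0.3817) - 0.6183 × log₂(0.6183)
H(p) = 0.9592
C = 1 - 0.9592 = 0.0408 bits/use


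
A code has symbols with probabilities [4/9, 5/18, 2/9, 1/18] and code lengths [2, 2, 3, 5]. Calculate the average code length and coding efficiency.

Average length L = Σ p_i × l_i = 2.3889 bits
Entropy H = 1.7472 bits
Efficiency η = H/L × 100% = 73.14%


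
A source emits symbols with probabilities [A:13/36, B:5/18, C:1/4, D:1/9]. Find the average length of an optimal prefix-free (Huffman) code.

Huffman tree construction:
Combine smallest probabilities repeatedly
Resulting codes:
  A: 11 (length 2)
  B: 10 (length 2)
  C: 01 (length 2)
  D: 00 (length 2)
Average length = Σ p(s) × length(s) = 2.0000 bits


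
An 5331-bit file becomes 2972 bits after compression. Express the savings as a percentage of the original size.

Space savings = (1 - Compressed/Original) × 100%
= (1 - 2972/5331) × 100%
= 44.25%


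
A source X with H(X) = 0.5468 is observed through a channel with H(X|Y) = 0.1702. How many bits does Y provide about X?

I(X;Y) = H(X) - H(X|Y)
I(X;Y) = 0.5468 - 0.1702 = 0.3766 bits


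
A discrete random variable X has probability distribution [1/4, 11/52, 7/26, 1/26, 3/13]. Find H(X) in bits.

H(X) = -Σ p(x) log₂ p(x)
  -1/4 × log₂(1/4) = 0.5000
  -11/52 × log₂(11/52) = 0.4741
  -7/26 × log₂(7/26) = 0.5097
  -1/26 × log₂(1/26) = 0.1808
  -3/13 × log₂(3/13) = 0.4882
H(X) = 2.1527 bits


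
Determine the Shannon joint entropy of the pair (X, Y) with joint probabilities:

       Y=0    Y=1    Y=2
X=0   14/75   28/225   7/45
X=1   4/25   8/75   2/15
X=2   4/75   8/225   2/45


H(X,Y) = -Σ p(x,y) log₂ p(x,y)
  p(0,0)=14/75: -0.1867 × log₂(0.1867) = 0.4520
  p(0,1)=28/225: -0.1244 × log₂(0.1244) = 0.3741
  p(0,2)=7/45: -0.1556 × log₂(0.1556) = 0.4176
  p(1,0)=4/25: -0.1600 × log₂(0.1600) = 0.4230
  p(1,1)=8/75: -0.1067 × log₂(0.1067) = 0.3444
  p(1,2)=2/15: -0.1333 × log₂(0.1333) = 0.3876
  p(2,0)=4/75: -0.0533 × log₂(0.0533) = 0.2255
  p(2,1)=8/225: -0.0356 × log₂(0.0356) = 0.1712
  p(2,2)=2/45: -0.0444 × log₂(0.0444) = 0.1996
H(X,Y) = 2.9951 bits


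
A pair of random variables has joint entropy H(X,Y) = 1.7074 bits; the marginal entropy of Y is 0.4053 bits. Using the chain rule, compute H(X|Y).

Chain rule: H(X,Y) = H(X|Y) + H(Y)
H(X|Y) = H(X,Y) - H(Y) = 1.7074 - 0.4053 = 1.3021 bits


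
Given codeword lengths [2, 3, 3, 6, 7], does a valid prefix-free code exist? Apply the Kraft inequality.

Kraft inequality: Σ 2^(-l_i) ≤ 1 for prefix-free code
Calculating: 2^(-2) + 2^(-3) + 2^(-3) + 2^(-6) + 2^(-7)
= 0.25 + 0.125 + 0.125 + 0.015625 + 0.0078125
= 0.5234
Since 0.5234 ≤ 1, prefix-free code exists


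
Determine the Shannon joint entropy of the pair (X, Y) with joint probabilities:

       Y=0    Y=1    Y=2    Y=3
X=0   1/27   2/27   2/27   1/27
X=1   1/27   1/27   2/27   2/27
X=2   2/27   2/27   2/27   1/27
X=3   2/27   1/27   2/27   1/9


H(X,Y) = -Σ p(x,y) log₂ p(x,y)
  p(0,0)=1/27: -0.0370 × log₂(0.0370) = 0.1761
  p(0,1)=2/27: -0.0741 × log₂(0.0741) = 0.2781
  p(0,2)=2/27: -0.0741 × log₂(0.0741) = 0.2781
  p(0,3)=1/27: -0.0370 × log₂(0.0370) = 0.1761
  p(1,0)=1/27: -0.0370 × log₂(0.0370) = 0.1761
  p(1,1)=1/27: -0.0370 × log₂(0.0370) = 0.1761
  p(1,2)=2/27: -0.0741 × log₂(0.0741) = 0.2781
  p(1,3)=2/27: -0.0741 × log₂(0.0741) = 0.2781
  p(2,0)=2/27: -0.0741 × log₂(0.0741) = 0.2781
  p(2,1)=2/27: -0.0741 × log₂(0.0741) = 0.2781
  p(2,2)=2/27: -0.0741 × log₂(0.0741) = 0.2781
  p(2,3)=1/27: -0.0370 × log₂(0.0370) = 0.1761
  p(3,0)=2/27: -0.0741 × log₂(0.0741) = 0.2781
  p(3,1)=1/27: -0.0370 × log₂(0.0370) = 0.1761
  p(3,2)=2/27: -0.0741 × log₂(0.0741) = 0.2781
  p(3,3)=1/9: -0.1111 × log₂(0.1111) = 0.3522
H(X,Y) = 3.9121 bits


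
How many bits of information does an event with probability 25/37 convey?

Information content I(x) = -log₂(p(x))
I = -log₂(25/37) = -log₂(0.6757)
I = 0.5656 bits


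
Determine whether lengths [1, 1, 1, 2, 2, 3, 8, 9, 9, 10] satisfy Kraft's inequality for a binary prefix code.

Kraft inequality: Σ 2^(-l_i) ≤ 1 for prefix-free code
Calculating: 2^(-1) + 2^(-1) + 2^(-1) + 2^(-2) + 2^(-2) + 2^(-3) + 2^(-8) + 2^(-9) + 2^(-9) + 2^(-10)
= 0.5 + 0.5 + 0.5 + 0.25 + 0.25 + 0.125 + 0.00390625 + 0.001953125 + 0.001953125 + 0.0009765625
= 2.1338
Since 2.1338 > 1, prefix-free code does not exist


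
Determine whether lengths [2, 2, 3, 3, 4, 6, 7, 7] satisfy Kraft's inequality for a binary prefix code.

Kraft inequality: Σ 2^(-l_i) ≤ 1 for prefix-free code
Calculating: 2^(-2) + 2^(-2) + 2^(-3) + 2^(-3) + 2^(-4) + 2^(-6) + 2^(-7) + 2^(-7)
= 0.25 + 0.25 + 0.125 + 0.125 + 0.0625 + 0.015625 + 0.0078125 + 0.0078125
= 0.8438
Since 0.8438 ≤ 1, prefix-free code exists


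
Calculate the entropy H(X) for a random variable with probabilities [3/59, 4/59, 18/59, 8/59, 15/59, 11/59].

H(X) = -Σ p(x) log₂ p(x)
  -3/59 × log₂(3/59) = 0.2185
  -4/59 × log₂(4/59) = 0.2632
  -18/59 × log₂(18/59) = 0.5225
  -8/59 × log₂(8/59) = 0.3909
  -15/59 × log₂(15/59) = 0.5023
  -11/59 × log₂(11/59) = 0.4518
H(X) = 2.3492 bits


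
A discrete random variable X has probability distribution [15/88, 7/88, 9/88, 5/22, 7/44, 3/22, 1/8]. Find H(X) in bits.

H(X) = -Σ p(x) log₂ p(x)
  -15/88 × log₂(15/88) = 0.4351
  -7/88 × log₂(7/88) = 0.2905
  -9/88 × log₂(9/88) = 0.3364
  -5/22 × log₂(5/22) = 0.4858
  -7/44 × log₂(7/44) = 0.4219
  -3/22 × log₂(3/22) = 0.3920
  -1/8 × log₂(1/8) = 0.3750
H(X) = 2.7367 bits


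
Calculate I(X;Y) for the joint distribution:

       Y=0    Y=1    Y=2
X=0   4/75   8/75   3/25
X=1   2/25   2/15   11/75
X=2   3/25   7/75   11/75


H(X) = 1.5755, H(Y) = 1.5570, H(X,Y) = 3.1149
I(X;Y) = H(X) + H(Y) - H(X,Y) = 0.0176 bits


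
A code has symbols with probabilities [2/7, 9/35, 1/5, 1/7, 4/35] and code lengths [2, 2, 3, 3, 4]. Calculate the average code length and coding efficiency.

Average length L = Σ p_i × l_i = 2.5714 bits
Entropy H = 2.2433 bits
Efficiency η = H/L × 100% = 87.24%


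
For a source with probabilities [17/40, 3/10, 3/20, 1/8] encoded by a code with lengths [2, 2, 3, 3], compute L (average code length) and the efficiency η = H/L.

Average length L = Σ p_i × l_i = 2.2750 bits
Entropy H = 1.8313 bits
Efficiency η = H/L × 100% = 80.50%


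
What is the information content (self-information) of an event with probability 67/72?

Information content I(x) = -log₂(p(x))
I = -log₂(67/72) = -log₂(0.9306)
I = 0.1038 bits


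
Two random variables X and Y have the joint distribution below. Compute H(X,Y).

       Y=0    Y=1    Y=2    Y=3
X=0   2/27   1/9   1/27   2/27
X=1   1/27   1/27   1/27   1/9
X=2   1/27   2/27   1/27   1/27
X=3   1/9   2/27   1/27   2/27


H(X,Y) = -Σ p(x,y) log₂ p(x,y)
  p(0,0)=2/27: -0.0741 × log₂(0.0741) = 0.2781
  p(0,1)=1/9: -0.1111 × log₂(0.1111) = 0.3522
  p(0,2)=1/27: -0.0370 × log₂(0.0370) = 0.1761
  p(0,3)=2/27: -0.0741 × log₂(0.0741) = 0.2781
  p(1,0)=1/27: -0.0370 × log₂(0.0370) = 0.1761
  p(1,1)=1/27: -0.0370 × log₂(0.0370) = 0.1761
  p(1,2)=1/27: -0.0370 × log₂(0.0370) = 0.1761
  p(1,3)=1/9: -0.1111 × log₂(0.1111) = 0.3522
  p(2,0)=1/27: -0.0370 × log₂(0.0370) = 0.1761
  p(2,1)=2/27: -0.0741 × log₂(0.0741) = 0.2781
  p(2,2)=1/27: -0.0370 × log₂(0.0370) = 0.1761
  p(2,3)=1/27: -0.0370 × log₂(0.0370) = 0.1761
  p(3,0)=1/9: -0.1111 × log₂(0.1111) = 0.3522
  p(3,1)=2/27: -0.0741 × log₂(0.0741) = 0.2781
  p(3,2)=1/27: -0.0370 × log₂(0.0370) = 0.1761
  p(3,3)=2/27: -0.0741 × log₂(0.0741) = 0.2781
H(X,Y) = 3.8562 bits


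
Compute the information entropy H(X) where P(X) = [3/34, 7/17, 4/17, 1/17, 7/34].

H(X) = -Σ p(x) log₂ p(x)
  -3/34 × log₂(3/34) = 0.3090
  -7/17 × log₂(7/17) = 0.5271
  -4/17 × log₂(4/17) = 0.4912
  -1/17 × log₂(1/17) = 0.2404
  -7/34 × log₂(7/34) = 0.4694
H(X) = 2.0372 bits


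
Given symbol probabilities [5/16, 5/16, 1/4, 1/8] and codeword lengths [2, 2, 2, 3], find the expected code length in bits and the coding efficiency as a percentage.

Average length L = Σ p_i × l_i = 2.1250 bits
Entropy H = 1.9238 bits
Efficiency η = H/L × 100% = 90.53%


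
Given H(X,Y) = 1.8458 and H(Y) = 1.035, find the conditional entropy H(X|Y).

Chain rule: H(X,Y) = H(X|Y) + H(Y)
H(X|Y) = H(X,Y) - H(Y) = 1.8458 - 1.035 = 0.8108 bits


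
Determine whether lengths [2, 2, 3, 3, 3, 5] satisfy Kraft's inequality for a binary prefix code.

Kraft inequality: Σ 2^(-l_i) ≤ 1 for prefix-free code
Calculating: 2^(-2) + 2^(-2) + 2^(-3) + 2^(-3) + 2^(-3) + 2^(-5)
= 0.25 + 0.25 + 0.125 + 0.125 + 0.125 + 0.03125
= 0.9062
Since 0.9062 ≤ 1, prefix-free code exists


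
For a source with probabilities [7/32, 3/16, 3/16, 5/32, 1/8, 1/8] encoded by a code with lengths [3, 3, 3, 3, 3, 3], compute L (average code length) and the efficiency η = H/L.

Average length L = Σ p_i × l_i = 3.0000 bits
Entropy H = 2.5537 bits
Efficiency η = H/L × 100% = 85.12%


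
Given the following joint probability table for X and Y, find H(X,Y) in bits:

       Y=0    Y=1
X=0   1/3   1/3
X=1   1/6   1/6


H(X,Y) = -Σ p(x,y) log₂ p(x,y)
  p(0,0)=1/3: -0.3333 × log₂(0.3333) = 0.5283
  p(0,1)=1/3: -0.3333 × log₂(0.3333) = 0.5283
  p(1,0)=1/6: -0.1667 × log₂(0.1667) = 0.4308
  p(1,1)=1/6: -0.1667 × log₂(0.1667) = 0.4308
H(X,Y) = 1.9183 bits


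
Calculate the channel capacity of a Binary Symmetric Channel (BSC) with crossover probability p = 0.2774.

For BSC with error probability p:
C = 1 - H(p) where H(p) is binary entropy
H(0.2774) = -0.2774 × log₂(0.2774) - 0.7226 × log₂(0.7226)
H(p) = 0.8519
C = 1 - 0.8519 = 0.1481 bits/use


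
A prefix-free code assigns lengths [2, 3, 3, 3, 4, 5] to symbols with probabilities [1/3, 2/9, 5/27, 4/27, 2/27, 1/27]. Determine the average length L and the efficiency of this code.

Average length L = Σ p_i × l_i = 2.8148 bits
Entropy H = 2.3235 bits
Efficiency η = H/L × 100% = 82.54%


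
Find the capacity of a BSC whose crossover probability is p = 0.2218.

For BSC with error probability p:
C = 1 - H(p) where H(p) is binary entropy
H(0.2218) = -0.2218 × log₂(0.2218) - 0.7782 × log₂(0.7782)
H(p) = 0.7634
C = 1 - 0.7634 = 0.2366 bits/use


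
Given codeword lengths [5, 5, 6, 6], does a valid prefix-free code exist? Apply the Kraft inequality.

Kraft inequality: Σ 2^(-l_i) ≤ 1 for prefix-free code
Calculating: 2^(-5) + 2^(-5) + 2^(-6) + 2^(-6)
= 0.03125 + 0.03125 + 0.015625 + 0.015625
= 0.0938
Since 0.0938 ≤ 1, prefix-free code exists


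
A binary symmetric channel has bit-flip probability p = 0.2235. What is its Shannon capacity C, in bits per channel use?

For BSC with error probability p:
C = 1 - H(p) where H(p) is binary entropy
H(0.2235) = -0.2235 × log₂(0.2235) - 0.7765 × log₂(0.7765)
H(p) = 0.7665
C = 1 - 0.7665 = 0.2335 bits/use


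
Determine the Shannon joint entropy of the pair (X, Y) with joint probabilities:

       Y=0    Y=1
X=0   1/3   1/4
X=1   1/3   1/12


H(X,Y) = -Σ p(x,y) log₂ p(x,y)
  p(0,0)=1/3: -0.3333 × log₂(0.3333) = 0.5283
  p(0,1)=1/4: -0.2500 × log₂(0.2500) = 0.5000
  p(1,0)=1/3: -0.3333 × log₂(0.3333) = 0.5283
  p(1,1)=1/12: -0.0833 × log₂(0.0833) = 0.2987
H(X,Y) = 1.8554 bits


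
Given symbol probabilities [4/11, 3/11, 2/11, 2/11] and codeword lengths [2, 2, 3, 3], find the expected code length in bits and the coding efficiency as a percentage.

Average length L = Σ p_i × l_i = 2.3636 bits
Entropy H = 1.9363 bits
Efficiency η = H/L × 100% = 81.92%


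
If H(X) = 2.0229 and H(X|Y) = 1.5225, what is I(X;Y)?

I(X;Y) = H(X) - H(X|Y)
I(X;Y) = 2.0229 - 1.5225 = 0.5004 bits


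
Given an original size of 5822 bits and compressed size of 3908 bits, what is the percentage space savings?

Space savings = (1 - Compressed/Original) × 100%
= (1 - 3908/5822) × 100%
= 32.88%


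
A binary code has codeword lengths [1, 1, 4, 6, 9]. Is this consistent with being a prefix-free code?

Kraft inequality: Σ 2^(-l_i) ≤ 1 for prefix-free code
Calculating: 2^(-1) + 2^(-1) + 2^(-4) + 2^(-6) + 2^(-9)
= 0.5 + 0.5 + 0.0625 + 0.015625 + 0.001953125
= 1.0801
Since 1.0801 > 1, prefix-free code does not exist


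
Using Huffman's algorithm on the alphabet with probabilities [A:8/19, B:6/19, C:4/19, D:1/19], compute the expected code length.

Huffman tree construction:
Combine smallest probabilities repeatedly
Resulting codes:
  A: 0 (length 1)
  B: 11 (length 2)
  C: 101 (length 3)
  D: 100 (length 3)
Average length = Σ p(s) × length(s) = 1.8421 bits


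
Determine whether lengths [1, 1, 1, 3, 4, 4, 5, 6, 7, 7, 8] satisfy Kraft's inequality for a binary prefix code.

Kraft inequality: Σ 2^(-l_i) ≤ 1 for prefix-free code
Calculating: 2^(-1) + 2^(-1) + 2^(-1) + 2^(-3) + 2^(-4) + 2^(-4) + 2^(-5) + 2^(-6) + 2^(-7) + 2^(-7) + 2^(-8)
= 0.5 + 0.5 + 0.5 + 0.125 + 0.0625 + 0.0625 + 0.03125 + 0.015625 + 0.0078125 + 0.0078125 + 0.00390625
= 1.8164
Since 1.8164 > 1, prefix-free code does not exist


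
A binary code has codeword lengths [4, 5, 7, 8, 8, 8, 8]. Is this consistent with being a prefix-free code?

Kraft inequality: Σ 2^(-l_i) ≤ 1 for prefix-free code
Calculating: 2^(-4) + 2^(-5) + 2^(-7) + 2^(-8) + 2^(-8) + 2^(-8) + 2^(-8)
= 0.0625 + 0.03125 + 0.0078125 + 0.00390625 + 0.00390625 + 0.00390625 + 0.00390625
= 0.1172
Since 0.1172 ≤ 1, prefix-free code exists
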